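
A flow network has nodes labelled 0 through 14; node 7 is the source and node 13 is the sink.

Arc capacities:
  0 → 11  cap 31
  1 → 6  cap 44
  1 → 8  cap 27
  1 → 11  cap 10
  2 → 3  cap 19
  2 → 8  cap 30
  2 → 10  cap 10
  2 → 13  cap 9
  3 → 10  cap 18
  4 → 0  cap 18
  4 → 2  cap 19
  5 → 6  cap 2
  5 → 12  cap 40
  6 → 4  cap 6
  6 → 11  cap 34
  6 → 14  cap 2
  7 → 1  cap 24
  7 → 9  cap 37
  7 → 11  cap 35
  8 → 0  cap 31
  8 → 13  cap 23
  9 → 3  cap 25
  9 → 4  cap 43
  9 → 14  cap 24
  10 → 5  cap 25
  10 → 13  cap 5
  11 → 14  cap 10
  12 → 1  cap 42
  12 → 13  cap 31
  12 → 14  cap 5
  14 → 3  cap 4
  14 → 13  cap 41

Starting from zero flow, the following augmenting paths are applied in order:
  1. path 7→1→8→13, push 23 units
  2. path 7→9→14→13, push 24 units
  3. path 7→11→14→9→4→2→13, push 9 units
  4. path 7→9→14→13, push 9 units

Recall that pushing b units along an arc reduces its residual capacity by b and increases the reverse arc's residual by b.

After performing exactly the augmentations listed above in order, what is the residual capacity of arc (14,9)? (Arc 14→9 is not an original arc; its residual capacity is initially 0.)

Residual capacity of (14,9): 24

after path 1 (7→1→8→13, push 23): res(14,9)=0
after path 2 (7→9→14→13, push 24): res(14,9)=24
after path 3 (7→11→14→9→4→2→13, push 9): res(14,9)=15
after path 4 (7→9→14→13, push 9): res(14,9)=24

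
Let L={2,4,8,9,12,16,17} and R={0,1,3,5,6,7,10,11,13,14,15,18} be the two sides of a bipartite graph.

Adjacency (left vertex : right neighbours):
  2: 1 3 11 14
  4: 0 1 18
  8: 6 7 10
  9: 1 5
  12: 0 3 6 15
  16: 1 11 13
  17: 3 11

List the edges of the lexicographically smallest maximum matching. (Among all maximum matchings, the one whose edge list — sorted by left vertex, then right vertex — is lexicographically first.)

|M| = 7 (so the lex-smallest maximum matching has 7 edges)
process left vertices in ascending order; for each, take the smallest-labelled available neighbour that still permits 7 edges overall, or leave it unmatched if none does
lex-smallest matching: {2-1, 4-0, 8-6, 9-5, 12-3, 16-13, 17-11}

Lex-smallest maximum matching: {(2,1), (4,0), (8,6), (9,5), (12,3), (16,13), (17,11)}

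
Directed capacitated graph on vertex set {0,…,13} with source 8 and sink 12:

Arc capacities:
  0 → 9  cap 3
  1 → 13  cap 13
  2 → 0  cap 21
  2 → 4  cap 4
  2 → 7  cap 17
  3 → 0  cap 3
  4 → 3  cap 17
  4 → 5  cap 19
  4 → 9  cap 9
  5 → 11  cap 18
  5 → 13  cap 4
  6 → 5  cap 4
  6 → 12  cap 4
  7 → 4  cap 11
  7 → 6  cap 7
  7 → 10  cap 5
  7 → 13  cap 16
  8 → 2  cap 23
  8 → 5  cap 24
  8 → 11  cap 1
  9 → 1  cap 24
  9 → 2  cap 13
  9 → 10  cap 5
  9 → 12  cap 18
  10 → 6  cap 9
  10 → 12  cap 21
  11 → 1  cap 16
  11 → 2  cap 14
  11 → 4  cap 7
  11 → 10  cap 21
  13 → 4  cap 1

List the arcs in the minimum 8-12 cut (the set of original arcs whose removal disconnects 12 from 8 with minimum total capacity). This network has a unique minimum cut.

Min-cut arcs: {(0,9), (4,9), (6,12), (10,12)} (total capacity 37)

augment #1: 8→11→10→12 push 1
augment #2: 8→2→0→9→12 push 3
augment #3: 8→2→4→9→12 push 4
augment #4: 8→2→7→6→12 push 4
augment #5: 8→2→7→10→12 push 5
augment #6: 8→5→11→10→12 push 15
augment #7: 8→2→7→4→9→12 push 5
max flow = 37; residual-reachable set from 8 gives S-side
cut edges (S→T): {(0,9), (4,9), (6,12), (10,12)} total cap 37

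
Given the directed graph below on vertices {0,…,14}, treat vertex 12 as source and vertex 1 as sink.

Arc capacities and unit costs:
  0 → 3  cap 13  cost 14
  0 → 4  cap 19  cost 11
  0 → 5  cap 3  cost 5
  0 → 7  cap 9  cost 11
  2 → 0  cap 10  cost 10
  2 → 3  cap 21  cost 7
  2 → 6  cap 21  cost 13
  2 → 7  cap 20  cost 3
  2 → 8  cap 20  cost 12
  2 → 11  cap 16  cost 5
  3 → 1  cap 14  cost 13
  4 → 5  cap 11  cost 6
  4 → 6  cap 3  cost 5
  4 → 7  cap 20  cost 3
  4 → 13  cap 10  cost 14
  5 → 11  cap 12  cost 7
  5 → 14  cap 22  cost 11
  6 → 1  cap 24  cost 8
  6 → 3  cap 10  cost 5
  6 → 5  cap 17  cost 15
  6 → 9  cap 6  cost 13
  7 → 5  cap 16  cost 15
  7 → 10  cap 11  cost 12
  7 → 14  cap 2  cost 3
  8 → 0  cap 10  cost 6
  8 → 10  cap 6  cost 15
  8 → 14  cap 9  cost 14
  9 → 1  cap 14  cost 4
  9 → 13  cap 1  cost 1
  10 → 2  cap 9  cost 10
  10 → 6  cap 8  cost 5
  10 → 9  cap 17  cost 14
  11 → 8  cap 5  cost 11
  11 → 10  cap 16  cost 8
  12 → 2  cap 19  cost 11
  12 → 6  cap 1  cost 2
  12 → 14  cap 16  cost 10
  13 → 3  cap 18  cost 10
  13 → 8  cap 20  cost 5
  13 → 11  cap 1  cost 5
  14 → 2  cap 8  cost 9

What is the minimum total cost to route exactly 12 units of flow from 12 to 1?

Minimum cost for 12 units: 351

shortest-cost path #1: 12→6→1 push 1 @ unit cost 10 (adds 10)
shortest-cost path #2: 12→2→3→1 push 11 @ unit cost 31 (adds 341)
total cost = 351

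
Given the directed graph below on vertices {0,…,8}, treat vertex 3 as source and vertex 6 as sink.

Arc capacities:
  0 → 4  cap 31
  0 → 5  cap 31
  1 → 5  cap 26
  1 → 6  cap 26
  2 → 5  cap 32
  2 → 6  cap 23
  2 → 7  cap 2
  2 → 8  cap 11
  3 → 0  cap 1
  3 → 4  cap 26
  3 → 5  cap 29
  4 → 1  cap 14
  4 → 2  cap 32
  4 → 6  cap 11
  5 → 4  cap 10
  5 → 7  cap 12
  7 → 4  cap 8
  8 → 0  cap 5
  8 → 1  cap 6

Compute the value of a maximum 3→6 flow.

Maximum flow value: 45

augment #1: 3→4→6 bottleneck 11, total now 11
augment #2: 3→4→1→6 bottleneck 14, total now 25
augment #3: 3→4→2→6 bottleneck 1, total now 26
augment #4: 3→0→4→2→6 bottleneck 1, total now 27
augment #5: 3→5→4→2→6 bottleneck 10, total now 37
augment #6: 3→5→7→4→2→6 bottleneck 8, total now 45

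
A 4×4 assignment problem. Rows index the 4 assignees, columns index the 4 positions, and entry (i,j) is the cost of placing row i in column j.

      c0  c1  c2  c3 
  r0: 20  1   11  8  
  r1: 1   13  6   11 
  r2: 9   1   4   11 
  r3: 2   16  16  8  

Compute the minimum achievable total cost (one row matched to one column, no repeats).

Minimum assignment cost: 14

optimal assignment: row0→col1 (cost 1), row1→col0 (cost 1), row2→col2 (cost 4), row3→col3 (cost 8)
total = 1 + 1 + 4 + 8 = 14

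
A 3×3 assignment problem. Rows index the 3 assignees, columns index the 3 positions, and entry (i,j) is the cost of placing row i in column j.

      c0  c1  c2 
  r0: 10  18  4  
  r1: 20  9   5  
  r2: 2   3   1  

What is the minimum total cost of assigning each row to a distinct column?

Minimum assignment cost: 15

optimal assignment: row0→col2 (cost 4), row1→col1 (cost 9), row2→col0 (cost 2)
total = 4 + 9 + 2 = 15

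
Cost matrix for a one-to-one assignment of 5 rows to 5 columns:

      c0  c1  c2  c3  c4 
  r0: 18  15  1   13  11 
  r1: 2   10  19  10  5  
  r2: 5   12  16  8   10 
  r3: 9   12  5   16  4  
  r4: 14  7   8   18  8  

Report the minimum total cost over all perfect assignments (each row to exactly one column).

Minimum assignment cost: 22

optimal assignment: row0→col2 (cost 1), row1→col0 (cost 2), row2→col3 (cost 8), row3→col4 (cost 4), row4→col1 (cost 7)
total = 1 + 2 + 8 + 4 + 7 = 22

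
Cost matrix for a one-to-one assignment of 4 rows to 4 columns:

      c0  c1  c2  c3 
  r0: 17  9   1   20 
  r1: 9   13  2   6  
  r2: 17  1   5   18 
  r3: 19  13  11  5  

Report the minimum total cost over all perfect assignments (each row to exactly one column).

Minimum assignment cost: 16

optimal assignment: row0→col2 (cost 1), row1→col0 (cost 9), row2→col1 (cost 1), row3→col3 (cost 5)
total = 1 + 9 + 1 + 5 = 16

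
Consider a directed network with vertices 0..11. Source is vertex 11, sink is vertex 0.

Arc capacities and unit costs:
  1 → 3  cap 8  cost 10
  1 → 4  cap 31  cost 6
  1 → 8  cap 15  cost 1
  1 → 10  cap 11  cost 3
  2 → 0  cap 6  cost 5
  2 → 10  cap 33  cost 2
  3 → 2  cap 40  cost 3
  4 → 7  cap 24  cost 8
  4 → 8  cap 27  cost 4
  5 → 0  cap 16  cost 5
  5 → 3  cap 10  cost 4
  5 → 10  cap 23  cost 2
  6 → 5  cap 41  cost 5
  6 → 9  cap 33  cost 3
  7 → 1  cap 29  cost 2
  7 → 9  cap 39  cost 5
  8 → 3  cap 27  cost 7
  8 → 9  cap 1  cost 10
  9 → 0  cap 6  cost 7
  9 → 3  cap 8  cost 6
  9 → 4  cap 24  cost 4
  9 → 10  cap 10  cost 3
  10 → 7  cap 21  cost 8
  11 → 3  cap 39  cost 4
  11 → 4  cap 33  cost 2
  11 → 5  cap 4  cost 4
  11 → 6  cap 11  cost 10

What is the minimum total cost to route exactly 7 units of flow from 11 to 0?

Minimum cost for 7 units: 72

shortest-cost path #1: 11→5→0 push 4 @ unit cost 9 (adds 36)
shortest-cost path #2: 11→3→2→0 push 3 @ unit cost 12 (adds 36)
total cost = 72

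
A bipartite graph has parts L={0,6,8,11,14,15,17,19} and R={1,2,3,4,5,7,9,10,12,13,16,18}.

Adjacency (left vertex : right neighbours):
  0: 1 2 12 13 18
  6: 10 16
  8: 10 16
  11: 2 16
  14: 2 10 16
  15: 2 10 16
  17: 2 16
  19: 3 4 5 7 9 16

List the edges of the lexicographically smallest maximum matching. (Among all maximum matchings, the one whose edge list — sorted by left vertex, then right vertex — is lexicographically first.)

Lex-smallest maximum matching: {(0,1), (6,10), (8,16), (11,2), (19,3)}

|M| = 5 (so the lex-smallest maximum matching has 5 edges)
process left vertices in ascending order; for each, take the smallest-labelled available neighbour that still permits 5 edges overall, or leave it unmatched if none does
lex-smallest matching: {0-1, 6-10, 8-16, 11-2, 19-3}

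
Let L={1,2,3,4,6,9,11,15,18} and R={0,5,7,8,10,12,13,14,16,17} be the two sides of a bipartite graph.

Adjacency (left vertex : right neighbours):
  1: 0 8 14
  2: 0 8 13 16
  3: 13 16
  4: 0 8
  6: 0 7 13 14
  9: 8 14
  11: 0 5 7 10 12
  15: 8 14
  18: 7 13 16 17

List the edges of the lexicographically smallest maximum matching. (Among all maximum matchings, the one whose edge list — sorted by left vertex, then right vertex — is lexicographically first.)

Lex-smallest maximum matching: {(1,0), (2,13), (3,16), (4,8), (6,7), (9,14), (11,5), (18,17)}

|M| = 8 (so the lex-smallest maximum matching has 8 edges)
process left vertices in ascending order; for each, take the smallest-labelled available neighbour that still permits 8 edges overall, or leave it unmatched if none does
lex-smallest matching: {1-0, 2-13, 3-16, 4-8, 6-7, 9-14, 11-5, 18-17}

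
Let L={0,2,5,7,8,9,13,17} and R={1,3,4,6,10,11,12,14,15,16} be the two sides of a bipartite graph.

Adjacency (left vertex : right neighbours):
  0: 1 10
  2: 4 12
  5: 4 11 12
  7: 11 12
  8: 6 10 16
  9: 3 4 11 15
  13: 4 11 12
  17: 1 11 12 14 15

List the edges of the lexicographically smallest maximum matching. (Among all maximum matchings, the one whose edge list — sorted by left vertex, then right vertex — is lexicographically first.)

Lex-smallest maximum matching: {(0,1), (2,4), (5,11), (7,12), (8,6), (9,3), (17,14)}

|M| = 7 (so the lex-smallest maximum matching has 7 edges)
process left vertices in ascending order; for each, take the smallest-labelled available neighbour that still permits 7 edges overall, or leave it unmatched if none does
lex-smallest matching: {0-1, 2-4, 5-11, 7-12, 8-6, 9-3, 17-14}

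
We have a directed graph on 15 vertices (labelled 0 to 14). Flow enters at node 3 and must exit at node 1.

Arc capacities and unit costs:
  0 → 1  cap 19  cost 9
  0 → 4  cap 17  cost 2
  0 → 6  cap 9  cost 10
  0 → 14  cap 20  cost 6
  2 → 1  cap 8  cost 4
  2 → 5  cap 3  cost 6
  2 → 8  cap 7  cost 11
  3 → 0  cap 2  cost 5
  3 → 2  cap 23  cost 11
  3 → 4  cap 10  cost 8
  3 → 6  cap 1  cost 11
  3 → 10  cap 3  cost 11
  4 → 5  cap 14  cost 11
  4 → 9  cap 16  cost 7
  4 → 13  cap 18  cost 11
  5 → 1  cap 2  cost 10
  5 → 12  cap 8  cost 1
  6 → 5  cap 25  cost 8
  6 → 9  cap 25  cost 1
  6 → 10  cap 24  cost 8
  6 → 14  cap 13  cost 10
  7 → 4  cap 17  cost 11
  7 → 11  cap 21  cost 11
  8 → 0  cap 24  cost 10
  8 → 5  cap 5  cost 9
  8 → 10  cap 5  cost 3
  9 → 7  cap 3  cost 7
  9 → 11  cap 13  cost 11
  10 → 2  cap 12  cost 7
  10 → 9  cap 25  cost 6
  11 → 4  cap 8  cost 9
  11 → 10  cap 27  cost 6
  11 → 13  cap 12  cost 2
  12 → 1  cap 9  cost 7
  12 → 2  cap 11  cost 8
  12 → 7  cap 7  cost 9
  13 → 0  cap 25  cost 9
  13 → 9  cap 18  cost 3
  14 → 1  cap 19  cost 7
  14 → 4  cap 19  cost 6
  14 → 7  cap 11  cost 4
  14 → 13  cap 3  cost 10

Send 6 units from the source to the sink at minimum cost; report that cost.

shortest-cost path #1: 3→0→1 push 2 @ unit cost 14 (adds 28)
shortest-cost path #2: 3→2→1 push 4 @ unit cost 15 (adds 60)
total cost = 88

Minimum cost for 6 units: 88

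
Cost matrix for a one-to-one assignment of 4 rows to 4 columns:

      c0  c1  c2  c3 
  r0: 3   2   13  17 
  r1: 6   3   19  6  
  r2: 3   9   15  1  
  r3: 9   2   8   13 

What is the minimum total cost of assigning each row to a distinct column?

optimal assignment: row0→col0 (cost 3), row1→col1 (cost 3), row2→col3 (cost 1), row3→col2 (cost 8)
total = 3 + 3 + 1 + 8 = 15

Minimum assignment cost: 15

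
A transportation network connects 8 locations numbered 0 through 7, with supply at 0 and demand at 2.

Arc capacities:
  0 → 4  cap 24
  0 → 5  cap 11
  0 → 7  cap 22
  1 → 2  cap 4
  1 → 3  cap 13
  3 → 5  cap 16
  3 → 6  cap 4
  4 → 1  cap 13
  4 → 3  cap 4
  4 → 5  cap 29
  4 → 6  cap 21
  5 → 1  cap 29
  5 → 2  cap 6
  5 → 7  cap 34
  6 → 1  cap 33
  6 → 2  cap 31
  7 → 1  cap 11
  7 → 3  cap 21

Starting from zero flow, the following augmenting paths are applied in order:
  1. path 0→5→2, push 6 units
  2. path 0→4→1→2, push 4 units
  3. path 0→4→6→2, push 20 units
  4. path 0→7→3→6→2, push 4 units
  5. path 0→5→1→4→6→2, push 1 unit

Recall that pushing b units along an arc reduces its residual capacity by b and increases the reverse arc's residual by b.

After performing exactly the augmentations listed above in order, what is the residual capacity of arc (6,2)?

Residual capacity of (6,2): 6

after path 1 (0→5→2, push 6): res(6,2)=31
after path 2 (0→4→1→2, push 4): res(6,2)=31
after path 3 (0→4→6→2, push 20): res(6,2)=11
after path 4 (0→7→3→6→2, push 4): res(6,2)=7
after path 5 (0→5→1→4→6→2, push 1): res(6,2)=6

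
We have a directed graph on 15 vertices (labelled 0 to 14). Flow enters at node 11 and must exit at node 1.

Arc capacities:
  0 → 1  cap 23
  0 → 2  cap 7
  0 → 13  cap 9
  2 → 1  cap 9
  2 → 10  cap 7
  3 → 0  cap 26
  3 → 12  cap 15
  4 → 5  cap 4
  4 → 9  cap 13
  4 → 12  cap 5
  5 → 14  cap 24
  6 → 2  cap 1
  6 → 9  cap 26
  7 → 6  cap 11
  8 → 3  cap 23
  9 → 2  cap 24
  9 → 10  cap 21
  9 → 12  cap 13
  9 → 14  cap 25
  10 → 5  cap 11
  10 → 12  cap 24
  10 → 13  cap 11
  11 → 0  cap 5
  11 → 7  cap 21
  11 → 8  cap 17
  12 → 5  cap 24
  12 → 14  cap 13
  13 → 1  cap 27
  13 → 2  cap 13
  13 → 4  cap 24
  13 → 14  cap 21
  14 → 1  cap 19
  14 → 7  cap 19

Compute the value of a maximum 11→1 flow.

augment #1: 11→0→1 bottleneck 5, total now 5
augment #2: 11→7→6→2→1 bottleneck 1, total now 6
augment #3: 11→8→3→0→1 bottleneck 17, total now 23
augment #4: 11→7→6→9→2→1 bottleneck 8, total now 31
augment #5: 11→7→6→9→14→1 bottleneck 2, total now 33

Maximum flow value: 33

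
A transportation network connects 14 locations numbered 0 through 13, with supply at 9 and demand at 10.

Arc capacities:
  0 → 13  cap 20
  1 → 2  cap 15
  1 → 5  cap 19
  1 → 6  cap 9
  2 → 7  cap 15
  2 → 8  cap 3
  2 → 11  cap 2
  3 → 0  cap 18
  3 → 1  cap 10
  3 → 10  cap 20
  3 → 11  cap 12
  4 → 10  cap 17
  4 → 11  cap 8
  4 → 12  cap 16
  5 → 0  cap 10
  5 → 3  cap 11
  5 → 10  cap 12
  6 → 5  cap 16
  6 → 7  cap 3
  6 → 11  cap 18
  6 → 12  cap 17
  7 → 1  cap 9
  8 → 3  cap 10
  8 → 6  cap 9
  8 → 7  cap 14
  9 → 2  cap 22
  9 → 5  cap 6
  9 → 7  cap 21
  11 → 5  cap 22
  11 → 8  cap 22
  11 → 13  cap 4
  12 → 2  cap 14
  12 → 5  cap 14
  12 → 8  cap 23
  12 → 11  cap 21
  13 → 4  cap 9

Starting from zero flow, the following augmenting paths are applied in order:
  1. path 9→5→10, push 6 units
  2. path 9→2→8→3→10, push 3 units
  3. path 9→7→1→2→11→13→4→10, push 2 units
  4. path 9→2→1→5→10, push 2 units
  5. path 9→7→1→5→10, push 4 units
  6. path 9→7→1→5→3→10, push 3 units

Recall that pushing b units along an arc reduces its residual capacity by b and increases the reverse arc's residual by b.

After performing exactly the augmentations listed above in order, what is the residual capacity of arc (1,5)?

after path 1 (9→5→10, push 6): res(1,5)=19
after path 2 (9→2→8→3→10, push 3): res(1,5)=19
after path 3 (9→7→1→2→11→13→4→10, push 2): res(1,5)=19
after path 4 (9→2→1→5→10, push 2): res(1,5)=17
after path 5 (9→7→1→5→10, push 4): res(1,5)=13
after path 6 (9→7→1→5→3→10, push 3): res(1,5)=10

Residual capacity of (1,5): 10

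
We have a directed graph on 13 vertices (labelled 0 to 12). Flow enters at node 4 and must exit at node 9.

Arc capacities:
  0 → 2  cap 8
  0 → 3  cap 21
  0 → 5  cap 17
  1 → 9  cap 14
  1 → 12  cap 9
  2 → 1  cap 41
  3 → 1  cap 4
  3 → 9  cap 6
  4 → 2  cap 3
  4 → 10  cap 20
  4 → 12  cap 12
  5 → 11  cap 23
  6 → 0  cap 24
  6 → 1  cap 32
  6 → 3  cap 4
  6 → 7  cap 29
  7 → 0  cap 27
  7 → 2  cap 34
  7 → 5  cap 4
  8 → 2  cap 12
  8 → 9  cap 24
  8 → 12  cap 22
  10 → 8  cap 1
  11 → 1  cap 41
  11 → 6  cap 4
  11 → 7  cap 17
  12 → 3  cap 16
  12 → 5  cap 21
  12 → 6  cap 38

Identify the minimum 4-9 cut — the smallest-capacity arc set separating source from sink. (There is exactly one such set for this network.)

augment #1: 4→2→1→9 push 3
augment #2: 4→10→8→9 push 1
augment #3: 4→12→3→9 push 6
augment #4: 4→12→3→1→9 push 4
augment #5: 4→12→6→1→9 push 2
max flow = 16; residual-reachable set from 4 gives S-side
cut edges (S→T): {(4,2), (4,12), (10,8)} total cap 16

Min-cut arcs: {(4,2), (4,12), (10,8)} (total capacity 16)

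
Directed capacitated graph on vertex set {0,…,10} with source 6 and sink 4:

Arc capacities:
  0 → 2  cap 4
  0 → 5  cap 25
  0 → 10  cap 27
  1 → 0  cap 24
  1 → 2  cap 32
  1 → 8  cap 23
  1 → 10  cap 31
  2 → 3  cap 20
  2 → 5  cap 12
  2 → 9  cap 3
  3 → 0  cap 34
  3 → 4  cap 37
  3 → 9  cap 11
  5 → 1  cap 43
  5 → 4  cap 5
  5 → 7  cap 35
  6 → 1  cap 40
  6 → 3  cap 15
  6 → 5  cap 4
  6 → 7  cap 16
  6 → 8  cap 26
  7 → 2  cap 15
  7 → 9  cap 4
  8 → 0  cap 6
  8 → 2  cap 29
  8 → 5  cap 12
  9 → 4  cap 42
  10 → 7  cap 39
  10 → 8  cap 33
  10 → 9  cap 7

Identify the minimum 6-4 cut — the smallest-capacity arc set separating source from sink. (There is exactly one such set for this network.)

Min-cut arcs: {(2,3), (2,9), (5,4), (6,3), (7,9), (10,9)} (total capacity 54)

augment #1: 6→3→4 push 15
augment #2: 6→5→4 push 4
augment #3: 6→7→9→4 push 4
augment #4: 6→8→5→4 push 1
augment #5: 6→1→2→3→4 push 20
augment #6: 6→1→2→9→4 push 3
augment #7: 6→1→10→9→4 push 7
max flow = 54; residual-reachable set from 6 gives S-side
cut edges (S→T): {(2,3), (2,9), (5,4), (6,3), (7,9), (10,9)} total cap 54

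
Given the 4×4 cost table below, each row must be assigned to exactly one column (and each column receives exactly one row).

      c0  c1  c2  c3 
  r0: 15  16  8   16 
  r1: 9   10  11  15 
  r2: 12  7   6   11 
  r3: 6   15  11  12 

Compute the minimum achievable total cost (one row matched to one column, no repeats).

optimal assignment: row0→col2 (cost 8), row1→col1 (cost 10), row2→col3 (cost 11), row3→col0 (cost 6)
total = 8 + 10 + 11 + 6 = 35

Minimum assignment cost: 35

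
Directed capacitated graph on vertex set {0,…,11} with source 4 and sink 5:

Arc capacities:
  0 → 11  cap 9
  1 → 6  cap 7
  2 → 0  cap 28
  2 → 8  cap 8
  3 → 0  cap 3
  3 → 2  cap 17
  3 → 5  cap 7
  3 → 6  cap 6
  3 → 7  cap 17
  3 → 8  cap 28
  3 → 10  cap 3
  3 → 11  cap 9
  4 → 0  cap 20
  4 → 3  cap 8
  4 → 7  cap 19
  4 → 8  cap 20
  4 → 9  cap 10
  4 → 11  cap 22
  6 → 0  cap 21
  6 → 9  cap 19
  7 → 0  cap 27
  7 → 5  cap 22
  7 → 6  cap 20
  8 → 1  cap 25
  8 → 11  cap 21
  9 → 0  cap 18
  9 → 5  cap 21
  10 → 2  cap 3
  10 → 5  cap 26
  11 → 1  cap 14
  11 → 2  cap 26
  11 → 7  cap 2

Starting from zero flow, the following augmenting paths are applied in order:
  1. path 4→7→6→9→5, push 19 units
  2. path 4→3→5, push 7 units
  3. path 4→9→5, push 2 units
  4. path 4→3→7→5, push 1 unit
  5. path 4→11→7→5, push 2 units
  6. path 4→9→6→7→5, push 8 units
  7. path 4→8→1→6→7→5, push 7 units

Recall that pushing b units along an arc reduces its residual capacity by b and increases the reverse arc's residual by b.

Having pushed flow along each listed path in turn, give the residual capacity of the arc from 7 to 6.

after path 1 (4→7→6→9→5, push 19): res(7,6)=1
after path 2 (4→3→5, push 7): res(7,6)=1
after path 3 (4→9→5, push 2): res(7,6)=1
after path 4 (4→3→7→5, push 1): res(7,6)=1
after path 5 (4→11→7→5, push 2): res(7,6)=1
after path 6 (4→9→6→7→5, push 8): res(7,6)=9
after path 7 (4→8→1→6→7→5, push 7): res(7,6)=16

Residual capacity of (7,6): 16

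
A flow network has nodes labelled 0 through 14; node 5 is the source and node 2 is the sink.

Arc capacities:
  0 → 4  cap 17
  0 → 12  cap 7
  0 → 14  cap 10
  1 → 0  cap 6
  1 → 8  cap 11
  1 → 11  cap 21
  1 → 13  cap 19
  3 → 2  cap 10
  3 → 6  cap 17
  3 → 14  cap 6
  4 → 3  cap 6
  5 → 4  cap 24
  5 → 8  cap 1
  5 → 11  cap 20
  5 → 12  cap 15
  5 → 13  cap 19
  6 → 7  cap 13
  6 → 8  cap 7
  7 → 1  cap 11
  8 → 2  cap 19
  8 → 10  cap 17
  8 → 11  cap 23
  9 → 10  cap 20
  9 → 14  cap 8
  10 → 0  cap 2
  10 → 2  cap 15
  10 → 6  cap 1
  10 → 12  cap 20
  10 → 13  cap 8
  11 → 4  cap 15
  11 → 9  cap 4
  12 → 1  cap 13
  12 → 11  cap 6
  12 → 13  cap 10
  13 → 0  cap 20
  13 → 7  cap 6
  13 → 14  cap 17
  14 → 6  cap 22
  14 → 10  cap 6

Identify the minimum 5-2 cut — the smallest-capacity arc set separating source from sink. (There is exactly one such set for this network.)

augment #1: 5→8→2 push 1
augment #2: 5→4→3→2 push 6
augment #3: 5→11→9→10→2 push 4
augment #4: 5→12→1→8→2 push 11
augment #5: 5→13→14→10→2 push 6
augment #6: 5→13→14→6→8→2 push 7
max flow = 35; residual-reachable set from 5 gives S-side
cut edges (S→T): {(1,8), (4,3), (5,8), (6,8), (11,9), (14,10)} total cap 35

Min-cut arcs: {(1,8), (4,3), (5,8), (6,8), (11,9), (14,10)} (total capacity 35)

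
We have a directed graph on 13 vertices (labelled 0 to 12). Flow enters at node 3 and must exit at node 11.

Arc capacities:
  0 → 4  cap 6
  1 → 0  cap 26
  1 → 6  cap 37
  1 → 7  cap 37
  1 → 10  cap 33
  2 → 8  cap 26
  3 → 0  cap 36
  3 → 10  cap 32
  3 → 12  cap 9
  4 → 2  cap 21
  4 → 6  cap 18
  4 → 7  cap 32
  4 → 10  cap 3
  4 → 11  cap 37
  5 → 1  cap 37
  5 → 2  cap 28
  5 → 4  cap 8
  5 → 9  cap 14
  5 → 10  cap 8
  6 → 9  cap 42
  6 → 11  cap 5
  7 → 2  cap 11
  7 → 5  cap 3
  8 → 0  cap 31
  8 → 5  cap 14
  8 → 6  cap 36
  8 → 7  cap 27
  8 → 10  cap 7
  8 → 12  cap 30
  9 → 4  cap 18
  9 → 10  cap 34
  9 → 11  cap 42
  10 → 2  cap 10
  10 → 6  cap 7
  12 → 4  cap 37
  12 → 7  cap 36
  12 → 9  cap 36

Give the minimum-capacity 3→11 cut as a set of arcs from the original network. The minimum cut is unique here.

augment #1: 3→0→4→11 push 6
augment #2: 3→10→6→11 push 5
augment #3: 3→12→4→11 push 9
augment #4: 3→10→6→9→11 push 2
augment #5: 3→10→2→8→5→4→11 push 8
augment #6: 3→10→2→8→5→9→11 push 2
max flow = 32; residual-reachable set from 3 gives S-side
cut edges (S→T): {(0,4), (3,12), (10,2), (10,6)} total cap 32

Min-cut arcs: {(0,4), (3,12), (10,2), (10,6)} (total capacity 32)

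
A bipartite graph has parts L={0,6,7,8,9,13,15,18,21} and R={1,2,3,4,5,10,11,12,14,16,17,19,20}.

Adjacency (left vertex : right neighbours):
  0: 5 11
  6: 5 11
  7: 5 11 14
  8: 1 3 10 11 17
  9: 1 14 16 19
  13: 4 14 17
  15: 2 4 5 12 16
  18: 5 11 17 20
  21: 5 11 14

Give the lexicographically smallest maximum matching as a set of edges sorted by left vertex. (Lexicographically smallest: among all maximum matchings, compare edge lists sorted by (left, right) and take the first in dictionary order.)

|M| = 8 (so the lex-smallest maximum matching has 8 edges)
process left vertices in ascending order; for each, take the smallest-labelled available neighbour that still permits 8 edges overall, or leave it unmatched if none does
lex-smallest matching: {0-5, 6-11, 7-14, 8-1, 9-16, 13-4, 15-2, 18-17}

Lex-smallest maximum matching: {(0,5), (6,11), (7,14), (8,1), (9,16), (13,4), (15,2), (18,17)}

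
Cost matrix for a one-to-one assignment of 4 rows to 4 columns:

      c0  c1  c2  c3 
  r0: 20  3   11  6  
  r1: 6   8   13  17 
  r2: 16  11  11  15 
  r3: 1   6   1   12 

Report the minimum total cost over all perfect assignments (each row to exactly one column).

optimal assignment: row0→col3 (cost 6), row1→col0 (cost 6), row2→col1 (cost 11), row3→col2 (cost 1)
total = 6 + 6 + 11 + 1 = 24

Minimum assignment cost: 24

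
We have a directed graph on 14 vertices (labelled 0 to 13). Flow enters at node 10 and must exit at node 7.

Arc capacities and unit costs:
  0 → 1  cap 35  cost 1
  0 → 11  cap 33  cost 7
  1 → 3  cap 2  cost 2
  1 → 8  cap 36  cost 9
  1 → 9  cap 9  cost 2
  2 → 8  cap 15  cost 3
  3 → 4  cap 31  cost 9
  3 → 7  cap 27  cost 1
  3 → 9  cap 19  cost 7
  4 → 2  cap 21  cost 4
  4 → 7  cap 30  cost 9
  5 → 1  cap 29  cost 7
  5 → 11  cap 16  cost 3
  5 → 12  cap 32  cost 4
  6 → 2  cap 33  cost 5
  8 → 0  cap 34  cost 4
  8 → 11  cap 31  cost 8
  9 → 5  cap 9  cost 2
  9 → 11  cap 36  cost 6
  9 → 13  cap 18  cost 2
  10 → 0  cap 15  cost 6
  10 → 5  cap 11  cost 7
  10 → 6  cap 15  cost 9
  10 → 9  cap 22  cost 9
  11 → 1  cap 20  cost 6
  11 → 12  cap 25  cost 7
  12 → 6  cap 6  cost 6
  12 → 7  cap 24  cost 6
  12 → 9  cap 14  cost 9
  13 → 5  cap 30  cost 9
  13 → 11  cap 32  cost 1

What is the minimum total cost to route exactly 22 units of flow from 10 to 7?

shortest-cost path #1: 10→0→1→3→7 push 2 @ unit cost 10 (adds 20)
shortest-cost path #2: 10→5→12→7 push 11 @ unit cost 17 (adds 187)
shortest-cost path #3: 10→9→5→12→7 push 9 @ unit cost 21 (adds 189)
total cost = 396

Minimum cost for 22 units: 396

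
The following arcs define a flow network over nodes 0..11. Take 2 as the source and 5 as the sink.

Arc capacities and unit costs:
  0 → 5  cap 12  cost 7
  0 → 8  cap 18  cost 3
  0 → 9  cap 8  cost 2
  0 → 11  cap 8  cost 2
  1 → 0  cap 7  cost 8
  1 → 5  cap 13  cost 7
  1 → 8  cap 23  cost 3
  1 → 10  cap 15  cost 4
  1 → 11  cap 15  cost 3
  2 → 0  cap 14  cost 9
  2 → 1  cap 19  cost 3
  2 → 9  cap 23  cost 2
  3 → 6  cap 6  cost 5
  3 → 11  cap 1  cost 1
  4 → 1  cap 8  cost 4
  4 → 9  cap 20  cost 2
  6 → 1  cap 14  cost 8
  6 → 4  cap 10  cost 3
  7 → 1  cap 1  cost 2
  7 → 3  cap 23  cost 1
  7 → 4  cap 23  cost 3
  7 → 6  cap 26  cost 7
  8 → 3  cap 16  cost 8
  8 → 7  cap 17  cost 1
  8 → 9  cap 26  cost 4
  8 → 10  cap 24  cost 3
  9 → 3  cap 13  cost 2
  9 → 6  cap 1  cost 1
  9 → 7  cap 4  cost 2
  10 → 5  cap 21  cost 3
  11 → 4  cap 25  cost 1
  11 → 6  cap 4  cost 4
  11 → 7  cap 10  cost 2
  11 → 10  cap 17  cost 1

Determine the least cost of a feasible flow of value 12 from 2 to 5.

shortest-cost path #1: 2→9→3→11→10→5 push 1 @ unit cost 9 (adds 9)
shortest-cost path #2: 2→1→5 push 11 @ unit cost 10 (adds 110)
total cost = 119

Minimum cost for 12 units: 119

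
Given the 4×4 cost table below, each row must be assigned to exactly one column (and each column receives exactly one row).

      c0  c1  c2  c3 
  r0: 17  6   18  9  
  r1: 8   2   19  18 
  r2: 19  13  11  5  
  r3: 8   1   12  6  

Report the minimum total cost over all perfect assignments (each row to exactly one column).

Minimum assignment cost: 29

optimal assignment: row0→col3 (cost 9), row1→col0 (cost 8), row2→col2 (cost 11), row3→col1 (cost 1)
total = 9 + 8 + 11 + 1 = 29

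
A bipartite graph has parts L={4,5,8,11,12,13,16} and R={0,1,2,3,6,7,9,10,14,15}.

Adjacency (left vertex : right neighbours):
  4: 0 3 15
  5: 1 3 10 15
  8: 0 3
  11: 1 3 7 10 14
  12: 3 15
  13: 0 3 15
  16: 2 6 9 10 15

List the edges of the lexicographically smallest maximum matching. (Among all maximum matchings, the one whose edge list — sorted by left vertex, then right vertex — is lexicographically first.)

|M| = 6 (so the lex-smallest maximum matching has 6 edges)
process left vertices in ascending order; for each, take the smallest-labelled available neighbour that still permits 6 edges overall, or leave it unmatched if none does
lex-smallest matching: {4-0, 5-1, 8-3, 11-7, 12-15, 16-2}

Lex-smallest maximum matching: {(4,0), (5,1), (8,3), (11,7), (12,15), (16,2)}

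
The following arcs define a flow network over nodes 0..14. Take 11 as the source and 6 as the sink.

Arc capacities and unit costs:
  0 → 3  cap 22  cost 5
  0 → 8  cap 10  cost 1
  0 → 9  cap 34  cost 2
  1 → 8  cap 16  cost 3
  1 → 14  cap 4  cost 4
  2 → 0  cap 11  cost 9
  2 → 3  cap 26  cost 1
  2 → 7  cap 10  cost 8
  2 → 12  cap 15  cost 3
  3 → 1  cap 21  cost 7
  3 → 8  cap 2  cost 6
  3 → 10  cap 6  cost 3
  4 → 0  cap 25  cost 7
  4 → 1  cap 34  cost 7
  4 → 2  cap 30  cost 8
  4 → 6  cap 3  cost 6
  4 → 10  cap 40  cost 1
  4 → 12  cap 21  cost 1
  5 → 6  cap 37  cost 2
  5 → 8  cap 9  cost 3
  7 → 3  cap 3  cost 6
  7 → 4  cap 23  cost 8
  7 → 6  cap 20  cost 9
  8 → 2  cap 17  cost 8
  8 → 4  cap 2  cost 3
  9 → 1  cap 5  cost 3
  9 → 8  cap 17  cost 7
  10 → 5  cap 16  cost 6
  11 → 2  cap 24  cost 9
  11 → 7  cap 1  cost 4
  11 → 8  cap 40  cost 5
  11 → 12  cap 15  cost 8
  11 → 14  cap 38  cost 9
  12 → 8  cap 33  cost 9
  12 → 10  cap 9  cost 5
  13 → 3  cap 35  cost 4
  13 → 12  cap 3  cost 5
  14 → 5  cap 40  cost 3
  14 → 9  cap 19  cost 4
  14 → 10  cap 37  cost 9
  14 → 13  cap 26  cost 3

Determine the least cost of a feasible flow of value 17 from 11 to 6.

shortest-cost path #1: 11→7→6 push 1 @ unit cost 13 (adds 13)
shortest-cost path #2: 11→14→5→6 push 16 @ unit cost 14 (adds 224)
total cost = 237

Minimum cost for 17 units: 237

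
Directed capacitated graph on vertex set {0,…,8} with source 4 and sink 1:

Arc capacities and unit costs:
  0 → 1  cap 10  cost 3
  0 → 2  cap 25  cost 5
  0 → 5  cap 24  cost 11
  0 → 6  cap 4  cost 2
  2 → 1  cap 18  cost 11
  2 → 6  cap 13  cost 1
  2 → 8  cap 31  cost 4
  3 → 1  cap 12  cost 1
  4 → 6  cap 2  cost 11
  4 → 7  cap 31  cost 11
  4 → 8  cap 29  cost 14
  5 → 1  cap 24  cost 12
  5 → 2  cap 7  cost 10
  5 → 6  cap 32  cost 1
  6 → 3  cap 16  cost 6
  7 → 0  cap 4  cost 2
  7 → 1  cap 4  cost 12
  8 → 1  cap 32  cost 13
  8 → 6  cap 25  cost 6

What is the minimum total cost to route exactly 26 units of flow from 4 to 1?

Minimum cost for 26 units: 624

shortest-cost path #1: 4→7→0→1 push 4 @ unit cost 16 (adds 64)
shortest-cost path #2: 4→6→3→1 push 2 @ unit cost 18 (adds 36)
shortest-cost path #3: 4→7→1 push 4 @ unit cost 23 (adds 92)
shortest-cost path #4: 4→8→1 push 16 @ unit cost 27 (adds 432)
total cost = 624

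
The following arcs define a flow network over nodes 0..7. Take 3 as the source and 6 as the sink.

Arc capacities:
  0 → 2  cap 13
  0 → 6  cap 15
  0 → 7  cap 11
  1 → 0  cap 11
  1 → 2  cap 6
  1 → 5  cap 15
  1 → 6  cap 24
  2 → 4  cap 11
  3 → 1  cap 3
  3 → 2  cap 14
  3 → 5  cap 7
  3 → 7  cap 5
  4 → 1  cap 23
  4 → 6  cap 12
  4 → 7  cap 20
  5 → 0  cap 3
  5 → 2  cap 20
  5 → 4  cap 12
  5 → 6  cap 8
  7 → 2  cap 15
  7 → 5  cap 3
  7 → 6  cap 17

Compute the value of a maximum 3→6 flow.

Maximum flow value: 26

augment #1: 3→1→6 bottleneck 3, total now 3
augment #2: 3→5→6 bottleneck 7, total now 10
augment #3: 3→7→6 bottleneck 5, total now 15
augment #4: 3→2→4→6 bottleneck 11, total now 26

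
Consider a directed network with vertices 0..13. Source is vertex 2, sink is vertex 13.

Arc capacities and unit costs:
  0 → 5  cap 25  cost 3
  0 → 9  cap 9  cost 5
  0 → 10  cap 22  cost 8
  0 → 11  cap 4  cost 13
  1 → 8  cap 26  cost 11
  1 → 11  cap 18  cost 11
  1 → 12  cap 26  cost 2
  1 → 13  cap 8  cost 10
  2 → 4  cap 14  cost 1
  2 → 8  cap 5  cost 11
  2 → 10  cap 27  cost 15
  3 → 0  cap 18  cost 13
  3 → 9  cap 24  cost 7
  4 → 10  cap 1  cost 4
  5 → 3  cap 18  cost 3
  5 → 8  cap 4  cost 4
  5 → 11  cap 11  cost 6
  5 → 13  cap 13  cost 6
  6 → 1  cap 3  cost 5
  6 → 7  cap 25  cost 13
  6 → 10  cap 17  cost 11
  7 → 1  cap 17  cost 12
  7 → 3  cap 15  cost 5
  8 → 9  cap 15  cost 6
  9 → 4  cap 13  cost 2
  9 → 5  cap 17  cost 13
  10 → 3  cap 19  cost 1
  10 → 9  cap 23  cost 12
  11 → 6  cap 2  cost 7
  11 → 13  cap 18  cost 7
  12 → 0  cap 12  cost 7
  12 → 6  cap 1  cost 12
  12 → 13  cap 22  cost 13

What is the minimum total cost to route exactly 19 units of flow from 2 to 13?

Minimum cost for 19 units: 744

shortest-cost path #1: 2→4→10→3→0→5→13 push 1 @ unit cost 28 (adds 28)
shortest-cost path #2: 2→8→9→5→13 push 5 @ unit cost 36 (adds 180)
shortest-cost path #3: 2→10→3→0→5→13 push 7 @ unit cost 38 (adds 266)
shortest-cost path #4: 2→10→3→0→5→11→13 push 6 @ unit cost 45 (adds 270)
total cost = 744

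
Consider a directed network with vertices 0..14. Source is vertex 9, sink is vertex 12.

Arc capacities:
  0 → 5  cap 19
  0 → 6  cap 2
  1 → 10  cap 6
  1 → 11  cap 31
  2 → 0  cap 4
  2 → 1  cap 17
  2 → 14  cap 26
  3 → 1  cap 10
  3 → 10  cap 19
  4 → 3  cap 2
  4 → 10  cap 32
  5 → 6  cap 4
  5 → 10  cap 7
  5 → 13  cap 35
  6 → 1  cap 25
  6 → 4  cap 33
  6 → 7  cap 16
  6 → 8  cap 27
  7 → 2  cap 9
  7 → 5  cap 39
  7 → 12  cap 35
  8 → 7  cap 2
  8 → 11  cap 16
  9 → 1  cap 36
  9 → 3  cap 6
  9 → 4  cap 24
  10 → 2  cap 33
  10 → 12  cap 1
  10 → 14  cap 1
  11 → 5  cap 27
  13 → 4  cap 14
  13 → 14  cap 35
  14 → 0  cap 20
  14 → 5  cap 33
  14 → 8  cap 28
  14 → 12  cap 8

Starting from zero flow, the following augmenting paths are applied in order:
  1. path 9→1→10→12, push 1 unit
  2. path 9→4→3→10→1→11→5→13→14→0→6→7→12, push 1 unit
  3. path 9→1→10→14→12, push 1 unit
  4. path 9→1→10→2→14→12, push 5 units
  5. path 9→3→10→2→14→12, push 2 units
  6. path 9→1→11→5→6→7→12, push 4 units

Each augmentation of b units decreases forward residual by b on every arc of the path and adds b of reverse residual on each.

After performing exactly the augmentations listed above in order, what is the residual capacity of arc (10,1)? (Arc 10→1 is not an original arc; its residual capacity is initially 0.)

Residual capacity of (10,1): 6

after path 1 (9→1→10→12, push 1): res(10,1)=1
after path 2 (9→4→3→10→1→11→5→13→14→0→6→7→12, push 1): res(10,1)=0
after path 3 (9→1→10→14→12, push 1): res(10,1)=1
after path 4 (9→1→10→2→14→12, push 5): res(10,1)=6
after path 5 (9→3→10→2→14→12, push 2): res(10,1)=6
after path 6 (9→1→11→5→6→7→12, push 4): res(10,1)=6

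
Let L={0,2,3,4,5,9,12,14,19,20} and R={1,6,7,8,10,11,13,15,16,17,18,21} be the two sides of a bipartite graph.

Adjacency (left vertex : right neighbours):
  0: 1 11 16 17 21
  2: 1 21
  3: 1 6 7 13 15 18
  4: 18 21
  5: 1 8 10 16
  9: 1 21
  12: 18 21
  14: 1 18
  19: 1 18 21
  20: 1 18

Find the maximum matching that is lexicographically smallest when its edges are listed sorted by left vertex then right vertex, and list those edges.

|M| = 6 (so the lex-smallest maximum matching has 6 edges)
process left vertices in ascending order; for each, take the smallest-labelled available neighbour that still permits 6 edges overall, or leave it unmatched if none does
lex-smallest matching: {0-11, 2-1, 3-6, 4-18, 5-8, 9-21}

Lex-smallest maximum matching: {(0,11), (2,1), (3,6), (4,18), (5,8), (9,21)}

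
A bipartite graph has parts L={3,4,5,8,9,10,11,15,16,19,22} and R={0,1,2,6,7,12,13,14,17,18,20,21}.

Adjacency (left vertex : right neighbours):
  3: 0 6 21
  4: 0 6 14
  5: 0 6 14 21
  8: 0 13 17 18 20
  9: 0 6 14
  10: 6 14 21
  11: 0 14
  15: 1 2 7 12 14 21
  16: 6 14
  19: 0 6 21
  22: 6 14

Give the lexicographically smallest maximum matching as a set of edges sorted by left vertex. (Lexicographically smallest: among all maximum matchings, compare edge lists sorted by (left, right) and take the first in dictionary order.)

|M| = 6 (so the lex-smallest maximum matching has 6 edges)
process left vertices in ascending order; for each, take the smallest-labelled available neighbour that still permits 6 edges overall, or leave it unmatched if none does
lex-smallest matching: {3-0, 4-6, 5-14, 8-13, 10-21, 15-1}

Lex-smallest maximum matching: {(3,0), (4,6), (5,14), (8,13), (10,21), (15,1)}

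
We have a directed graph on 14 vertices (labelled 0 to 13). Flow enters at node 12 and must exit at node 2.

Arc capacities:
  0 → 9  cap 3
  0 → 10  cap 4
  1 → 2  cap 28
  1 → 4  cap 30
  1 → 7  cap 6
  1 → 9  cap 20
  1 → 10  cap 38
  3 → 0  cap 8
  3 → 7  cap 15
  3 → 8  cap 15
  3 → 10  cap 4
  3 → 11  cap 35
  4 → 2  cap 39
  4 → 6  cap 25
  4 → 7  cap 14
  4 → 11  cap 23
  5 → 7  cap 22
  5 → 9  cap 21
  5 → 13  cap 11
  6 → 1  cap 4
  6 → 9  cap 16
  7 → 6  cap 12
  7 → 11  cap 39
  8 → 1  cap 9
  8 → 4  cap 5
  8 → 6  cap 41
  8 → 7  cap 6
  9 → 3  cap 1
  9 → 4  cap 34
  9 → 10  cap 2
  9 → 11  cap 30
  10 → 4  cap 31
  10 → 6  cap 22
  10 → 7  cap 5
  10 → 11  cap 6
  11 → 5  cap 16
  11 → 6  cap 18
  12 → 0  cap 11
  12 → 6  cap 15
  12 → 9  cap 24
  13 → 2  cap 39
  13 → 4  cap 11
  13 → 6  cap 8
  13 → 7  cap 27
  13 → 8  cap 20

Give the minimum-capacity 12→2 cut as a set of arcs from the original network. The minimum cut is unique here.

augment #1: 12→6→1→2 push 4
augment #2: 12→9→4→2 push 24
augment #3: 12→0→9→4→2 push 3
augment #4: 12→0→10→4→2 push 4
augment #5: 12→6→9→4→2 push 7
augment #6: 12→6→9→10→4→2 push 1
augment #7: 12→6→9→3→8→1→2 push 1
augment #8: 12→6→9→11→5→13→2 push 2
max flow = 46; residual-reachable set from 12 gives S-side
cut edges (S→T): {(0,9), (0,10), (12,6), (12,9)} total cap 46

Min-cut arcs: {(0,9), (0,10), (12,6), (12,9)} (total capacity 46)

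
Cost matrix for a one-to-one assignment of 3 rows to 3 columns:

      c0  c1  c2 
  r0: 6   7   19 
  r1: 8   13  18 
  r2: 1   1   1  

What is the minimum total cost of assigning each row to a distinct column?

Minimum assignment cost: 16

optimal assignment: row0→col1 (cost 7), row1→col0 (cost 8), row2→col2 (cost 1)
total = 7 + 8 + 1 = 16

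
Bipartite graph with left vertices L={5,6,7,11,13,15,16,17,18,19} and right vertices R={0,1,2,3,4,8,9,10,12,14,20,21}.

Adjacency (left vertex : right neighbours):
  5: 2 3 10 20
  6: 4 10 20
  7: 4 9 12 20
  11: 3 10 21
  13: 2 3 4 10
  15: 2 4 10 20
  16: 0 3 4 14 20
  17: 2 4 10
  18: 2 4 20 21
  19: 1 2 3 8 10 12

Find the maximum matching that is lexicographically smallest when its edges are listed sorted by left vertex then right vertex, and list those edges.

Lex-smallest maximum matching: {(5,2), (6,4), (7,9), (11,3), (13,10), (15,20), (16,0), (18,21), (19,1)}

|M| = 9 (so the lex-smallest maximum matching has 9 edges)
process left vertices in ascending order; for each, take the smallest-labelled available neighbour that still permits 9 edges overall, or leave it unmatched if none does
lex-smallest matching: {5-2, 6-4, 7-9, 11-3, 13-10, 15-20, 16-0, 18-21, 19-1}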